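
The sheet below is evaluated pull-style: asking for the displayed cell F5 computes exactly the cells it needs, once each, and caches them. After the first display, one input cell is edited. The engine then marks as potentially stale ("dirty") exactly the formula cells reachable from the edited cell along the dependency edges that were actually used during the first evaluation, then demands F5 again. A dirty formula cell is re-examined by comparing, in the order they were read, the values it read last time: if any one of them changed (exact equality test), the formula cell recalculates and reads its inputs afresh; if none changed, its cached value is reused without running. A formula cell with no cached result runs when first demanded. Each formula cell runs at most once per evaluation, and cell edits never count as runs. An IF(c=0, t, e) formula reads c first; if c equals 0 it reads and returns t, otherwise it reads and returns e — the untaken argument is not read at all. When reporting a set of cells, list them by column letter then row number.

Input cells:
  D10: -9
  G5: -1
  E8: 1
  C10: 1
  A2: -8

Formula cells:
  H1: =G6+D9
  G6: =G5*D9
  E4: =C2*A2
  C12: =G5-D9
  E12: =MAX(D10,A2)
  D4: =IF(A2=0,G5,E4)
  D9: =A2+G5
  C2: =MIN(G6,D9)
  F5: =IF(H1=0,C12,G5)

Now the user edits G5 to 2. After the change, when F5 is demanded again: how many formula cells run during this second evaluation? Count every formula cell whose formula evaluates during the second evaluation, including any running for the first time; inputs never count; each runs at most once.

4 formula cells run: D9, F5, G6, H1.
Note the branch switch — demand abandons C12, which is never re-examined.

First demand of the output computes:
  D9 = -8 + -1 = -9
  C12 = -1 - -9 = 8
  G6 = -1 * -9 = 9
  H1 = 9 + -9 = 0
  F5 = IF(H1=0: H1=0 -> then branch C12) = 8

After the edit, cleaning proceeds:
  D9: a read changed (G5 -1->2) — executes, giving -6.
  C12: stays stale; no demand reaches it after the flip.
  G6: a read changed (G5 -1->2; D9 -9->-6) — executes, giving -12.
  H1: a read changed (G6 9->-12; D9 -9->-6) — executes, giving -18.
  F5: a read changed (H1 0->-18) — executes, giving 2.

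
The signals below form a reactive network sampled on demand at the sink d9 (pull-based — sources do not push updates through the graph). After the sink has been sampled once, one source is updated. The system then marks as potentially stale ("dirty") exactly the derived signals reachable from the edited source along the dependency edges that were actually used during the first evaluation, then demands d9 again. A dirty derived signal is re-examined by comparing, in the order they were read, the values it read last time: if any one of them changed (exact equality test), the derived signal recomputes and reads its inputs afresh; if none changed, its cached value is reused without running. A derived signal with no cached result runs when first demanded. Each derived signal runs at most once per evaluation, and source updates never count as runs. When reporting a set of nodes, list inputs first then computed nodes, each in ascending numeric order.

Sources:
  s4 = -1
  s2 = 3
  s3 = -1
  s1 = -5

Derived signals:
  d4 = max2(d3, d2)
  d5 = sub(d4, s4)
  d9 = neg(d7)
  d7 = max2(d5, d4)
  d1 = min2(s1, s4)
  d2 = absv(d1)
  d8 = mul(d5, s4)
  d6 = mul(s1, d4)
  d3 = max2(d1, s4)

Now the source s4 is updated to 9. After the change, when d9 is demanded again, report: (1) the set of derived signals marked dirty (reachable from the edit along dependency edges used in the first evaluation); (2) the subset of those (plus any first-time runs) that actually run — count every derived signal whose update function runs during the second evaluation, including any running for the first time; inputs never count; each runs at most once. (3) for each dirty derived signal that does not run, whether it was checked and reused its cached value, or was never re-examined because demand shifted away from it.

Initial pass — values computed on the first demand:
  d1 = min2(-5, -1) = -5
  d2 = absv(-5) = 5
  d3 = max2(-5, -1) = -1
  d4 = max2(-1, 5) = 5
  d5 = sub(5, -1) = 6
  d7 = max2(6, 5) = 6
  d9 = neg(6) = -6

Second demand — change propagation:
  d1: re-runs because s4 -1->9; new result -5 (unchanged).
  d2: re-examined; everything it read last time is the same (d1 unchanged) — cache 5 kept, no run.
  d3: re-runs because s4 -1->9; new result 9.
  d4: re-runs because d3 -1->9; new result 9.
  d5: re-runs because d4 5->9; s4 -1->9; new result 0.
  d7: re-runs because d5 6->0; d4 5->9; new result 9.
  d9: re-runs because d7 6->9; new result -9.

The important point: at d2 every value read last time is unchanged, so the dirty flag clears without a run.

Dirty set: d1, d2, d3, d4, d5, d7, d9.
Run set: d1, d3, d4, d5, d7, d9 (6 run).
Re-examined without running (cache reused): d2.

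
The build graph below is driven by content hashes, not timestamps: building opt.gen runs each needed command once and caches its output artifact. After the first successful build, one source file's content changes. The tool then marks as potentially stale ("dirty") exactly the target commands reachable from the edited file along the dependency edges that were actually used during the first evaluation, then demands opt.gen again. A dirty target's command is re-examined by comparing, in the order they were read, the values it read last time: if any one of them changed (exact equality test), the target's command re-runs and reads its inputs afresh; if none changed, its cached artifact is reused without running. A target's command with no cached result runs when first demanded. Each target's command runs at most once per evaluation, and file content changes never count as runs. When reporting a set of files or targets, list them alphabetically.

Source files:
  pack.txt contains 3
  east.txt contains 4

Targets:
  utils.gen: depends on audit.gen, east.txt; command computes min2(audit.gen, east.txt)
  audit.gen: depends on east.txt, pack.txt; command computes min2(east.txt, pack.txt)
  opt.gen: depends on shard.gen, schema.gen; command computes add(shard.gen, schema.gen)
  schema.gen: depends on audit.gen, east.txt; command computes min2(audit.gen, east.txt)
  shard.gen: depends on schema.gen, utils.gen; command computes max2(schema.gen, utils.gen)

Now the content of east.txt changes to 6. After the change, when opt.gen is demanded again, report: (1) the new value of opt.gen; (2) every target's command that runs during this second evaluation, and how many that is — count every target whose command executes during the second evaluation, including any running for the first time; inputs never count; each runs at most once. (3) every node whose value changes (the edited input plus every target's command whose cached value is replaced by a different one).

Initial pass — values computed on the first demand:
  audit.gen = min2(4, 3) = 3
  schema.gen = min2(3, 4) = 3
  utils.gen = min2(3, 4) = 3
  shard.gen = max2(3, 3) = 3
  opt.gen = add(3, 3) = 6

Second demand — change propagation:
  audit.gen: re-runs because east.txt 4->6; new result 3 (unchanged).
  schema.gen: re-runs because east.txt 4->6; new result 3 (unchanged).
  utils.gen: re-runs because east.txt 4->6; new result 3 (unchanged).
  shard.gen: re-examined; everything it read last time is the same (schema.gen unchanged, utils.gen unchanged) — cache 3 kept, no run.
  opt.gen: re-examined; everything it read last time is the same (shard.gen unchanged, schema.gen unchanged) — cache 6 kept, no run.

The important point: at shard.gen every value read last time is unchanged, so the dirty flag clears without a run.

opt.gen now evaluates to 6.
Run set: audit.gen, schema.gen, utils.gen (3 run).
Changed values: east.txt.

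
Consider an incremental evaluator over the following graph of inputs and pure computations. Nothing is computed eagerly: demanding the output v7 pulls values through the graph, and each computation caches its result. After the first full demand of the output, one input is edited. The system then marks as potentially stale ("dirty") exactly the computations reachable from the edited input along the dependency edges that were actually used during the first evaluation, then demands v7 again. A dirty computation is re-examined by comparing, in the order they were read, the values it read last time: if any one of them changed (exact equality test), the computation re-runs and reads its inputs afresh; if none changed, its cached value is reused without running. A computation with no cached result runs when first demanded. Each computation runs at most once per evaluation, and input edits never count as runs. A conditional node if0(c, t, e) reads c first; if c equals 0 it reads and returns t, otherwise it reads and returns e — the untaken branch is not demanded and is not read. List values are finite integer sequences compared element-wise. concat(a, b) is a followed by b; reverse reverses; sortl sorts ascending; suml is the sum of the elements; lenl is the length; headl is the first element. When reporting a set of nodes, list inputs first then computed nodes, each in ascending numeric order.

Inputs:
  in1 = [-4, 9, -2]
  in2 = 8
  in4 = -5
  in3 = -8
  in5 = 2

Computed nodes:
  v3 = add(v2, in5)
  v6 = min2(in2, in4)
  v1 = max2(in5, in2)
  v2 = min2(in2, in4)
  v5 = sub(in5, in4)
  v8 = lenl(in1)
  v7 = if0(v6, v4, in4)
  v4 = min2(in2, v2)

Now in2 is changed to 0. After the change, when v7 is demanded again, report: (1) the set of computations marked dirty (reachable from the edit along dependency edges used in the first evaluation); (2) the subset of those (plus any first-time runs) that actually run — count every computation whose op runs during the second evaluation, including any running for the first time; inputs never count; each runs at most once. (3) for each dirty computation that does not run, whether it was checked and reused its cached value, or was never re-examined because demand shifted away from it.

Initial pass — values computed on the first demand:
  v6 = min2(8, -5) = -5
  v7 = if0(v6=-5 -> else branch in4) = -5

Second demand — change propagation:
  v6: re-runs because in2 8->0; new result -5 (unchanged).
  v7: re-examined; everything it read last time is the same (v6 unchanged, in4 unchanged) — cache -5 kept, no run.

The important point: v6 recomputes to an identical value, and the output ends up unchanged.

Dirty set: v6, v7.
Run set: v6 (1 run).
Re-examined without running (cache reused): v7.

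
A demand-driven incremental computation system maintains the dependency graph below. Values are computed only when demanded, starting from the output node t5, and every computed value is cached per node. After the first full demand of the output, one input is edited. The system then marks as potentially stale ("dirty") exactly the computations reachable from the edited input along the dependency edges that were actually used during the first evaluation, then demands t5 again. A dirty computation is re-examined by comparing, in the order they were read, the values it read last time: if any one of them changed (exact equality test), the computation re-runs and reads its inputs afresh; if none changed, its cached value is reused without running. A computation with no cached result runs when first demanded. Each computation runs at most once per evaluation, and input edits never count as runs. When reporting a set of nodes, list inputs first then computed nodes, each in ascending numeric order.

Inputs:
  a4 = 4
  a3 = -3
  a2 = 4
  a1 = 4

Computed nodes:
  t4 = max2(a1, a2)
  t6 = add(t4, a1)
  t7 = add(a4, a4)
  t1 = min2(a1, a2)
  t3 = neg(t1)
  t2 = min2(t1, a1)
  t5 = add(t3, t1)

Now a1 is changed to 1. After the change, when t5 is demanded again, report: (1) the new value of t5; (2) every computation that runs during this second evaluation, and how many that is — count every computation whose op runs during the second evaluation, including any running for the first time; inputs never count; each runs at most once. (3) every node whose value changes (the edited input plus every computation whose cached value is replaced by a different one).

New value of t5: 0.
Computations that run: t1, t3, t5 — 3 in total.
Values that change: a1, t1, t3.

First evaluation (everything demanded from the output):
  t1 = min2(4, 4) = 4
  t3 = neg(4) = -4
  t5 = add(-4, 4) = 0

Propagation after the edit:
  t1: runs — a1 4->1; result 1.
  t3: runs — t1 4->1; result -1.
  t5: runs — t3 -4->-1; t1 4->1; result 0 (same value as before).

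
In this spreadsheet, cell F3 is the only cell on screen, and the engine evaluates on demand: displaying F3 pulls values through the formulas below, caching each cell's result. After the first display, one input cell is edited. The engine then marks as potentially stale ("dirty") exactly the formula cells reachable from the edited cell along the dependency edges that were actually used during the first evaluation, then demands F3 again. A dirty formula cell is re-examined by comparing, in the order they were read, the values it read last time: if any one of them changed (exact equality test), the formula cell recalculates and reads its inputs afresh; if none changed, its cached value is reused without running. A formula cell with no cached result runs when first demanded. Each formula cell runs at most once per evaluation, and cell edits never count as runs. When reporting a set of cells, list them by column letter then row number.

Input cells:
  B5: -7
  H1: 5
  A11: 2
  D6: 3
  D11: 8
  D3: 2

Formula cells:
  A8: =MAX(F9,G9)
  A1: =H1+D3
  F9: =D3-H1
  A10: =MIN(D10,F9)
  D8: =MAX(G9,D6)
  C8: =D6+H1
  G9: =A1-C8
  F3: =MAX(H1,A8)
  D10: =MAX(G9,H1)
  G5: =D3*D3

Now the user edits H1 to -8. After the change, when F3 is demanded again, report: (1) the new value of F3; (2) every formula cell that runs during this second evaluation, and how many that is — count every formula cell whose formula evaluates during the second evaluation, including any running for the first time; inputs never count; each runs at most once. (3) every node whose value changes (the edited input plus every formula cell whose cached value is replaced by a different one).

F3 now evaluates to 10.
Run set: A1, A8, C8, F3, F9, G9 (6 run).
Changed values: A1, A8, C8, F3, F9, H1.

Initial pass — values computed on the first demand:
  A1 = 5 + 2 = 7
  C8 = 3 + 5 = 8
  F9 = 2 - 5 = -3
  G9 = 7 - 8 = -1
  A8 = MAX(-3, -1) = -1
  F3 = MAX(5, -1) = 5

Second demand — change propagation:
  A1: re-runs because H1 5->-8; new result -6.
  C8: re-runs because H1 5->-8; new result -5.
  F9: re-runs because H1 5->-8; new result 10.
  G9: re-runs because A1 7->-6; C8 8->-5; new result -1 (unchanged).
  A8: re-runs because F9 -3->10; new result 10.
  F3: re-runs because H1 5->-8; A8 -1->10; new result 10.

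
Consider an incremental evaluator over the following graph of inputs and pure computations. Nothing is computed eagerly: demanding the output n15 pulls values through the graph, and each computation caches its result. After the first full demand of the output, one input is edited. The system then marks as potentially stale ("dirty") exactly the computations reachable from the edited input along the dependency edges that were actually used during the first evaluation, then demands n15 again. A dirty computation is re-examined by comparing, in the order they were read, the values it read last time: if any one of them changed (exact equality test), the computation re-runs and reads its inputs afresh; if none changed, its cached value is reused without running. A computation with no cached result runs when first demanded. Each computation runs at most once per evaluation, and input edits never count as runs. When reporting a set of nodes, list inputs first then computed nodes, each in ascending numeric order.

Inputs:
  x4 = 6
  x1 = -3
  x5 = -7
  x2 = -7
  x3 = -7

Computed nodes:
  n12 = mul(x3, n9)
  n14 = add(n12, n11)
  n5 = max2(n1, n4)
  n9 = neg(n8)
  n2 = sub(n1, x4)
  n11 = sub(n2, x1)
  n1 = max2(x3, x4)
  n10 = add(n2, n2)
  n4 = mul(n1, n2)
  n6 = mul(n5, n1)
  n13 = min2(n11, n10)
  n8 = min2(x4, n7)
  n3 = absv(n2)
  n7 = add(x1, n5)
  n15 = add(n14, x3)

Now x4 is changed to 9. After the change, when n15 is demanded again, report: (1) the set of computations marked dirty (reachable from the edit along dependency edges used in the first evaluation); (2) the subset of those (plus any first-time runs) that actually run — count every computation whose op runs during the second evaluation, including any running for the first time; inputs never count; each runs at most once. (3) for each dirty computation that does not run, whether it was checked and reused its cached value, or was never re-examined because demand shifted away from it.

Initial pass — values computed on the first demand:
  n1 = max2(-7, 6) = 6
  n2 = sub(6, 6) = 0
  n4 = mul(6, 0) = 0
  n5 = max2(6, 0) = 6
  n7 = add(-3, 6) = 3
  n8 = min2(6, 3) = 3
  n9 = neg(3) = -3
  n11 = sub(0, -3) = 3
  n12 = mul(-7, -3) = 21
  n14 = add(21, 3) = 24
  n15 = add(24, -7) = 17

Second demand — change propagation:
  n1: re-runs because x4 6->9; new result 9.
  n2: re-runs because n1 6->9; x4 6->9; new result 0 (unchanged).
  n4: re-runs because n1 6->9; new result 0 (unchanged).
  n5: re-runs because n1 6->9; new result 9.
  n7: re-runs because n5 6->9; new result 6.
  n8: re-runs because x4 6->9; n7 3->6; new result 6.
  n9: re-runs because n8 3->6; new result -6.
  n11: re-examined; everything it read last time is the same (n2 unchanged, x1 unchanged) — cache 3 kept, no run.
  n12: re-runs because n9 -3->-6; new result 42.
  n14: re-runs because n12 21->42; new result 45.
  n15: re-runs because n14 24->45; new result 38.

The important point: at n11 every value read last time is unchanged, so the dirty flag clears without a run.

Dirty set: n1, n2, n4, n5, n7, n8, n9, n11, n12, n14, n15.
Run set: n1, n2, n4, n5, n7, n8, n9, n12, n14, n15 (10 run).
Re-examined without running (cache reused): n11.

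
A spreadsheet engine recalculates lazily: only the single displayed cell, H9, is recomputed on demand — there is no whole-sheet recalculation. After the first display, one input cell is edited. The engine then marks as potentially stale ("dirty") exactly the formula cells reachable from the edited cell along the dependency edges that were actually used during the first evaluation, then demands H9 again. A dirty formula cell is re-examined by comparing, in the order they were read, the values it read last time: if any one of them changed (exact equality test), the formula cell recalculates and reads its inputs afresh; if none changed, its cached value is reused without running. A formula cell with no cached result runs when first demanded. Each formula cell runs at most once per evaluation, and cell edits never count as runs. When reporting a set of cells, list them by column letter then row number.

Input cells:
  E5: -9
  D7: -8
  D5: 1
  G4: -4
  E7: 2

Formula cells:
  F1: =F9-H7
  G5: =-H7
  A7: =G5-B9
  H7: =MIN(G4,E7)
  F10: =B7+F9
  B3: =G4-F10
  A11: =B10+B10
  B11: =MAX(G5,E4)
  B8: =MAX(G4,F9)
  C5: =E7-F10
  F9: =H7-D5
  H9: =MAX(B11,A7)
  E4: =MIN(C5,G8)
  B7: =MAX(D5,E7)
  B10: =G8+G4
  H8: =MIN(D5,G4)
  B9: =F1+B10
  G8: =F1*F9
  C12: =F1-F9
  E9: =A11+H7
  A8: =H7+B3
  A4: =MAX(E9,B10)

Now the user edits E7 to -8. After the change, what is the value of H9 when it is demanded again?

New value of H9: 8.

First evaluation (everything demanded from the output):
  B7 = MAX(1, 2) = 2
  H7 = MIN(-4, 2) = -4
  F9 = -4 - 1 = -5
  F1 = -5 - -4 = -1
  F10 = 2 + -5 = -3
  C5 = 2 - -3 = 5
  G5 = -(-4) = 4
  G8 = -1 * -5 = 5
  B10 = 5 + -4 = 1
  B9 = -1 + 1 = 0
  A7 = 4 - 0 = 4
  E4 = MIN(5, 5) = 5
  B11 = MAX(4, 5) = 5
  H9 = MAX(5, 4) = 5

Propagation after the edit:
  B7: runs — E7 2->-8; result 1.
  H7: runs — E7 2->-8; result -8.
  F9: runs — H7 -4->-8; result -9.
  F1: runs — F9 -5->-9; H7 -4->-8; result -1 (same value as before).
  F10: runs — B7 2->1; F9 -5->-9; result -8.
  C5: runs — E7 2->-8; F10 -3->-8; result 0.
  G5: runs — H7 -4->-8; result 8.
  G8: runs — F9 -5->-9; result 9.
  B10: runs — G8 5->9; result 5.
  B9: runs — B10 1->5; result 4.
  A7: runs — G5 4->8; B9 0->4; result 4 (same value as before).
  E4: runs — C5 5->0; G8 5->9; result 0.
  B11: runs — G5 4->8; E4 5->0; result 8.
  H9: runs — B11 5->8; result 8.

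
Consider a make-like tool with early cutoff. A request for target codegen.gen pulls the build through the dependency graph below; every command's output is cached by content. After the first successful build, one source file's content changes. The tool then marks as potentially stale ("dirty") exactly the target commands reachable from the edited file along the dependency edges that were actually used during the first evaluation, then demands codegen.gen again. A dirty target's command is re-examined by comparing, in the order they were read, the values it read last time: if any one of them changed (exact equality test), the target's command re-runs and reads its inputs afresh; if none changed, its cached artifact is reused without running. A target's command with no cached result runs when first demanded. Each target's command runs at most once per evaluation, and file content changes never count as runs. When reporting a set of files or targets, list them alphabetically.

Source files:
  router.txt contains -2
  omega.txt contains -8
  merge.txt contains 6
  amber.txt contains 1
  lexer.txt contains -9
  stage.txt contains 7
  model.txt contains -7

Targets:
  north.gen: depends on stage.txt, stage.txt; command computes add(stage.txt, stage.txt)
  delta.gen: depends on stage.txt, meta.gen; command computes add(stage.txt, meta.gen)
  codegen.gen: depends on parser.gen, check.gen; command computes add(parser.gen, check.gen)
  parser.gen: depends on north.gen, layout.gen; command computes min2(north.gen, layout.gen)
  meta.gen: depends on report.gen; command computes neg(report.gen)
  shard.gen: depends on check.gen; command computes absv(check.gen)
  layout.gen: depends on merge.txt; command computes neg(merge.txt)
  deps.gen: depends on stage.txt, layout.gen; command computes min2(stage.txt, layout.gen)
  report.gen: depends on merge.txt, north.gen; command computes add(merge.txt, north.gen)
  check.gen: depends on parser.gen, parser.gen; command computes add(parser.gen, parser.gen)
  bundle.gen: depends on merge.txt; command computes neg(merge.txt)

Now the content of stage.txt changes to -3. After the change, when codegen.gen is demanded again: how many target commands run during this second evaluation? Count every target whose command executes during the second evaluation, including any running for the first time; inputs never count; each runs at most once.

First demand of the output computes:
  layout.gen = neg(6) = -6
  north.gen = add(7, 7) = 14
  parser.gen = min2(14, -6) = -6
  check.gen = add(-6, -6) = -12
  codegen.gen = add(-6, -12) = -18

After the edit, cleaning proceeds:
  north.gen: a read changed (stage.txt 7->-3; stage.txt 7->-3) — executes, giving -6.
  parser.gen: a read changed (north.gen 14->-6) — executes, giving -6 — identical to its old value.
  check.gen: dirty, but its reads are unchanged (parser.gen unchanged, parser.gen unchanged); cached -12 stands.
  codegen.gen: dirty, but its reads are unchanged (parser.gen unchanged, check.gen unchanged); cached -18 stands.

Note the absorption at parser.gen: it re-runs yet its value is the same, leaving the output's value untouched.

2 target commands run: north.gen, parser.gen.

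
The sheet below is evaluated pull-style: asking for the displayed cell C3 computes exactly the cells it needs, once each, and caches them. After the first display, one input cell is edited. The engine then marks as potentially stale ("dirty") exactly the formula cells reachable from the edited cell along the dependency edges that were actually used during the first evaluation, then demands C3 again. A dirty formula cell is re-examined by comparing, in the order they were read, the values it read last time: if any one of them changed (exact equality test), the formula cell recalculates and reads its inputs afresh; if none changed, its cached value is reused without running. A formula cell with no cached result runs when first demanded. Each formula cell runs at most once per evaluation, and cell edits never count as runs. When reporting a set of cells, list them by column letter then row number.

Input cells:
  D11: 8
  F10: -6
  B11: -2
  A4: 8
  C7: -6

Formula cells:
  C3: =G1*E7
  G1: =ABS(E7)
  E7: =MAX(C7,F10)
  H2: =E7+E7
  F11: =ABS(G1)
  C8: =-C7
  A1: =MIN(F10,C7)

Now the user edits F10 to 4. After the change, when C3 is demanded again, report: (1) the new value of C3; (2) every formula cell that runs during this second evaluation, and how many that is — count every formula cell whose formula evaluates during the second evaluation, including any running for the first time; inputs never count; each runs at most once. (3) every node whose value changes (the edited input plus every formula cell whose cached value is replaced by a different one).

First demand of the output computes:
  E7 = MAX(-6, -6) = -6
  G1 = ABS(-6) = 6
  C3 = 6 * -6 = -36

After the edit, cleaning proceeds:
  E7: a read changed (F10 -6->4) — executes, giving 4.
  G1: a read changed (E7 -6->4) — executes, giving 4.
  C3: a read changed (G1 6->4; E7 -6->4) — executes, giving 16.

Demanding C3 again yields 16.
3 formula cells run: C3, E7, G1.
The nodes whose values change: C3, E7, F10, G1.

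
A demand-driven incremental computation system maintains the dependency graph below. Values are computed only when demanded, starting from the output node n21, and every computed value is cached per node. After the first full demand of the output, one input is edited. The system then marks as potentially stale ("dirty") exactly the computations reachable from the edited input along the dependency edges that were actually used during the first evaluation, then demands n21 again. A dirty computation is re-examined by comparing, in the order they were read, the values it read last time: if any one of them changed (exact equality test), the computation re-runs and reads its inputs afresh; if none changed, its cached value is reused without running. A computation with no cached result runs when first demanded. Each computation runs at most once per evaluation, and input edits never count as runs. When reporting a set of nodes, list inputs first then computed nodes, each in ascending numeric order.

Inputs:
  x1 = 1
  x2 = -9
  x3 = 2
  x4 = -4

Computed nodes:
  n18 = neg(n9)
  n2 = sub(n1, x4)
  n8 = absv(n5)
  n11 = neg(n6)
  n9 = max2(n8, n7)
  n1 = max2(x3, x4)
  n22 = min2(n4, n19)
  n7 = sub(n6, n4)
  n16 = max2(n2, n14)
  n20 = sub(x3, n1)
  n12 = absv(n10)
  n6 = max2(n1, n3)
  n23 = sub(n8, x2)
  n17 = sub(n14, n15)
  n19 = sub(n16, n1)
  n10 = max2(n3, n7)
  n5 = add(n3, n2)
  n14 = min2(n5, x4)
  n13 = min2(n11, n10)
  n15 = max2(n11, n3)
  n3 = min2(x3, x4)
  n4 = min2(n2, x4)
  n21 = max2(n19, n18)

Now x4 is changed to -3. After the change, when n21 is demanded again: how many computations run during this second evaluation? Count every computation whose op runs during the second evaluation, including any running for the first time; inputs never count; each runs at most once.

First evaluation (everything demanded from the output):
  n1 = max2(2, -4) = 2
  n2 = sub(2, -4) = 6
  n3 = min2(2, -4) = -4
  n4 = min2(6, -4) = -4
  n5 = add(-4, 6) = 2
  n6 = max2(2, -4) = 2
  n7 = sub(2, -4) = 6
  n8 = absv(2) = 2
  n9 = max2(2, 6) = 6
  n14 = min2(2, -4) = -4
  n16 = max2(6, -4) = 6
  n18 = neg(6) = -6
  n19 = sub(6, 2) = 4
  n21 = max2(4, -6) = 4

Propagation after the edit:
  n1: runs — x4 -4->-3; result 2 (same value as before).
  n2: runs — x4 -4->-3; result 5.
  n3: runs — x4 -4->-3; result -3.
  n4: runs — n2 6->5; x4 -4->-3; result -3.
  n5: runs — n3 -4->-3; n2 6->5; result 2 (same value as before).
  n6: runs — n3 -4->-3; result 2 (same value as before).
  n7: runs — n4 -4->-3; result 5.
  n8: checked — values it read are unchanged (n5 unchanged); reused cached 2 without running.
  n9: runs — n7 6->5; result 5.
  n14: runs — x4 -4->-3; result -3.
  n16: runs — n2 6->5; n14 -4->-3; result 5.
  n18: runs — n9 6->5; result -5.
  n19: runs — n16 6->5; result 3.
  n21: runs — n19 4->3; n18 -6->-5; result 3.

Key observation: the cutoff stops propagation at n8 — its inputs' values are unchanged, so it reuses its cache.

Computations that run: n1, n2, n3, n4, n5, n6, n7, n9, n14, n16, n18, n19, n21 — 13 in total.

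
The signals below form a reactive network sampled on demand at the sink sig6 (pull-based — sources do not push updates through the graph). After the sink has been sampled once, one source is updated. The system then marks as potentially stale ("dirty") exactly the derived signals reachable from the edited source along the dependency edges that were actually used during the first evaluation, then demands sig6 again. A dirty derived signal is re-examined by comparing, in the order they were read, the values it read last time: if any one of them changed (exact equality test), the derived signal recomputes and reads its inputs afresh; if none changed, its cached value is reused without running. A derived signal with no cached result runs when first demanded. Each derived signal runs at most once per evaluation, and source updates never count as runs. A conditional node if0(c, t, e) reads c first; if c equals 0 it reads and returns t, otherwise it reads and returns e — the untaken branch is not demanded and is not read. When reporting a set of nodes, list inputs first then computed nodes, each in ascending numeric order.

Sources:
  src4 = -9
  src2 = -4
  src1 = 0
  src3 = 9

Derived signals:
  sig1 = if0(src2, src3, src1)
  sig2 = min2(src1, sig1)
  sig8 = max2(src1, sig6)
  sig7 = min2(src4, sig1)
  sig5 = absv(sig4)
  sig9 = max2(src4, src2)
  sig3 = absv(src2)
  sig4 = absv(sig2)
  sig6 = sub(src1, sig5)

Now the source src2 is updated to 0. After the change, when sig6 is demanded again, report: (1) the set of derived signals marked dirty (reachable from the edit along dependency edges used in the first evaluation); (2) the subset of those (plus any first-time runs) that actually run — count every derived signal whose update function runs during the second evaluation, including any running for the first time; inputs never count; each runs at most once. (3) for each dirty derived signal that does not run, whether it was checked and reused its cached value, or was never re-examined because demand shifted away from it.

Dirty set: sig1, sig2, sig4, sig5, sig6.
Run set: sig1, sig2 (2 run).
Re-examined without running (cache reused): sig4, sig5, sig6.
The important point: sig2 recomputes to an identical value, and the output ends up unchanged.

Initial pass — values computed on the first demand:
  sig1 = if0(src2=-4 -> else branch src1) = 0
  sig2 = min2(0, 0) = 0
  sig4 = absv(0) = 0
  sig5 = absv(0) = 0
  sig6 = sub(0, 0) = 0

Second demand — change propagation:
  sig1: re-runs because src2 -4->0; new result 9.
  sig2: re-runs because sig1 0->9; new result 0 (unchanged).
  sig4: re-examined; everything it read last time is the same (sig2 unchanged) — cache 0 kept, no run.
  sig5: re-examined; everything it read last time is the same (sig4 unchanged) — cache 0 kept, no run.
  sig6: re-examined; everything it read last time is the same (src1 unchanged, sig5 unchanged) — cache 0 kept, no run.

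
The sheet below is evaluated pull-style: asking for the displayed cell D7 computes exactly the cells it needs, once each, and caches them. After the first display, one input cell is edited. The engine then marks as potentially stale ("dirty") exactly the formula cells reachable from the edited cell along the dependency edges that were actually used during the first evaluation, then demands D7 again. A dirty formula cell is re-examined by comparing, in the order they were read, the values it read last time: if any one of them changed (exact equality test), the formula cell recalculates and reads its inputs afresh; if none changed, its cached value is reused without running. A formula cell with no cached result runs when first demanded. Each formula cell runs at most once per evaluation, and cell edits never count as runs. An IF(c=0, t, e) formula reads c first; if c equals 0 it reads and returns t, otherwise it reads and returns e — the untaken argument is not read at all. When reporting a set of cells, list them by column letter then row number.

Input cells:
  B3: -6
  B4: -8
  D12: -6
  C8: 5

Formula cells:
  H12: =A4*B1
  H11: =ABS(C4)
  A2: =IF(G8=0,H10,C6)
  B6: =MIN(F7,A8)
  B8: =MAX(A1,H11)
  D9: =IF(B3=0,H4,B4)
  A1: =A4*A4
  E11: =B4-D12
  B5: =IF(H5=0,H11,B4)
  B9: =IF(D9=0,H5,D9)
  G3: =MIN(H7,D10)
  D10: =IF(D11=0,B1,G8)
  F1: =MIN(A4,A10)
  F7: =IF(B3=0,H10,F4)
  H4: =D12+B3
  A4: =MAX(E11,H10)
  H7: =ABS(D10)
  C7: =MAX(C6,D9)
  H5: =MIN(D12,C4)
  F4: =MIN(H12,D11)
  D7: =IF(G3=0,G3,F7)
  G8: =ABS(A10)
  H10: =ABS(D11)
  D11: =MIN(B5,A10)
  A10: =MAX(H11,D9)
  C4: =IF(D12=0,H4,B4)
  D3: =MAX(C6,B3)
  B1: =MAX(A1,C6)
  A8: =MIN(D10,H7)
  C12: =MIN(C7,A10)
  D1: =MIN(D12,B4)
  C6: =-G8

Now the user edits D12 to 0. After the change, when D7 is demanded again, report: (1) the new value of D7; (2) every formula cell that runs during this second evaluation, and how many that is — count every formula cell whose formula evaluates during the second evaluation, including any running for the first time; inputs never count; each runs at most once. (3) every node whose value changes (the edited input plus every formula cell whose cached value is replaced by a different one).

First demand of the output computes:
  C4 = IF(D12=0: D12=-6 -> else branch B4) = -8
  D9 = IF(B3=0: B3=-6 -> else branch B4) = -8
  E11 = -8 - -6 = -2
  H5 = MIN(-6, -8) = -8
  H11 = ABS(-8) = 8
  A10 = MAX(8, -8) = 8
  B5 = IF(H5=0: H5=-8 -> else branch B4) = -8
  D11 = MIN(-8, 8) = -8
  G8 = ABS(8) = 8
  C6 = -(8) = -8
  H10 = ABS(-8) = 8
  A4 = MAX(-2, 8) = 8
  A1 = 8 * 8 = 64
  B1 = MAX(64, -8) = 64
  D10 = IF(D11=0: D11=-8 -> else branch G8) = 8
  H7 = ABS(8) = 8
  G3 = MIN(8, 8) = 8
  H12 = 8 * 64 = 512
  F4 = MIN(512, -8) = -8
  F7 = IF(B3=0: B3=-6 -> else branch F4) = -8
  D7 = IF(G3=0: G3=8 -> else branch F7) = -8

After the edit, cleaning proceeds:
  E11: a read changed (D12 -6->0) — executes, giving -8.
  H4: had never run; runs now, result -6.
  C4: a read changed (D12 -6->0) — executes, giving -6.
  H5: a read changed (D12 -6->0; C4 -8->-6) — executes, giving -6.
  H11: a read changed (C4 -8->-6) — executes, giving 6.
  A10: a read changed (H11 8->6) — executes, giving 6.
  B5: a read changed (H5 -8->-6) — executes, giving -8 — identical to its old value.
  D11: a read changed (A10 8->6) — executes, giving -8 — identical to its old value.
  G8: a read changed (A10 8->6) — executes, giving 6.
  C6: a read changed (G8 8->6) — executes, giving -6.
  H10: dirty, but its reads are unchanged (D11 unchanged); cached 8 stands.
  A4: a read changed (E11 -2->-8) — executes, giving 8 — identical to its old value.
  A1: dirty, but its reads are unchanged (A4 unchanged, A4 unchanged); cached 64 stands.
  B1: a read changed (C6 -8->-6) — executes, giving 64 — identical to its old value.
  D10: a read changed (G8 8->6) — executes, giving 6.
  H7: a read changed (D10 8->6) — executes, giving 6.
  G3: a read changed (H7 8->6; D10 8->6) — executes, giving 6.
  H12: dirty, but its reads are unchanged (A4 unchanged, B1 unchanged); cached 512 stands.
  F4: dirty, but its reads are unchanged (H12 unchanged, D11 unchanged); cached -8 stands.
  F7: dirty, but its reads are unchanged (B3 unchanged, F4 unchanged); cached -8 stands.
  D7: a read changed (G3 8->6) — executes, giving -8 — identical to its old value.

Note the branch switch — H4 had no cache and runs now for the first time.

Demanding D7 again yields -8.
16 formula cells run: A4, A10, B1, B5, C4, C6, D7, D10, D11, E11, G3, G8, H4, H5, H7, H11.
The nodes whose values change: A10, C4, C6, D10, D12, E11, G3, G8, H5, H7, H11.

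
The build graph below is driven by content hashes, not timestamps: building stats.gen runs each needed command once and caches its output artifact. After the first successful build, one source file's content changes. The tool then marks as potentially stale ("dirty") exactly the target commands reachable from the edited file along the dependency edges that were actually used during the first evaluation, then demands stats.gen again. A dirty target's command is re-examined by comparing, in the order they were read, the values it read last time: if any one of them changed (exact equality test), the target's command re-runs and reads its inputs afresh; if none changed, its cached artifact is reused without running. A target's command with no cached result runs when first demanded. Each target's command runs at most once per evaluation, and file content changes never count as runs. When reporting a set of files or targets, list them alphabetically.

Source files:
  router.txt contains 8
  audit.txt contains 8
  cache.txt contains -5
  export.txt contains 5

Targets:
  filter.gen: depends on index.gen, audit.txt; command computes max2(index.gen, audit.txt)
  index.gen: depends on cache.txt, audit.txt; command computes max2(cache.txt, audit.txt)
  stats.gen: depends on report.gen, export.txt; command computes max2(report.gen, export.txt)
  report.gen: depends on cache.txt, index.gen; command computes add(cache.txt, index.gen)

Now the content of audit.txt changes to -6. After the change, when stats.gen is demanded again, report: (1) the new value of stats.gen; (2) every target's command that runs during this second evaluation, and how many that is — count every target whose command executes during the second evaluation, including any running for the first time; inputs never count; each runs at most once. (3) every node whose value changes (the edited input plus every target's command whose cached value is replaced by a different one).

Initial pass — values computed on the first demand:
  index.gen = max2(-5, 8) = 8
  report.gen = add(-5, 8) = 3
  stats.gen = max2(3, 5) = 5

Second demand — change propagation:
  index.gen: re-runs because audit.txt 8->-6; new result -5.
  report.gen: re-runs because index.gen 8->-5; new result -10.
  stats.gen: re-runs because report.gen 3->-10; new result 5 (unchanged).

stats.gen now evaluates to 5.
Run set: index.gen, report.gen, stats.gen (3 run).
Changed values: audit.txt, index.gen, report.gen.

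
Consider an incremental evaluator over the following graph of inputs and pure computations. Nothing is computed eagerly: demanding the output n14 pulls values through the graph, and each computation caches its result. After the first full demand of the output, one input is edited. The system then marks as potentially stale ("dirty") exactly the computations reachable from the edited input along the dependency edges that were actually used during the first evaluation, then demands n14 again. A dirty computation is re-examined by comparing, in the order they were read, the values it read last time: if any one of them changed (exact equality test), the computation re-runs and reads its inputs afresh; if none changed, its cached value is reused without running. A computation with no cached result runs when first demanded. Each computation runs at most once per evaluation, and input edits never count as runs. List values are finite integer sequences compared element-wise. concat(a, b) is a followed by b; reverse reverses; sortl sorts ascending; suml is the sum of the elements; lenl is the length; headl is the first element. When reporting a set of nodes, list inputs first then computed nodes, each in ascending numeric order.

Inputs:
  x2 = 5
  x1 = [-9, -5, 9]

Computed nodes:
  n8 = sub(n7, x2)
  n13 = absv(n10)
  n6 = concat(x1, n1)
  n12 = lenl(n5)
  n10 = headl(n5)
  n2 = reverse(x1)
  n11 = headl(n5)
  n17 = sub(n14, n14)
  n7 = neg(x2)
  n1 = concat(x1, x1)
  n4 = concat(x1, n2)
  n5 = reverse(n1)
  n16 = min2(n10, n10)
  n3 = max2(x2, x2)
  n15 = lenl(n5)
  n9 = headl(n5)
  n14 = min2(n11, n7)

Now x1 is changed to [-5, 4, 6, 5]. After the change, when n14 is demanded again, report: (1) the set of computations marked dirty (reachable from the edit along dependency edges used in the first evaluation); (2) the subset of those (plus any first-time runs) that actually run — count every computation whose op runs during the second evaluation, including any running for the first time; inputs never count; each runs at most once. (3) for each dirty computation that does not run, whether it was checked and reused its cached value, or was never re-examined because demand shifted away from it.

Dirty set: n1, n5, n11, n14.
Run set: n1, n5, n11, n14 (4 run).
All dirty computations ended up running.

Initial pass — values computed on the first demand:
  n1 = concat([-9, -5, 9], [-9, -5, 9]) = [-9, -5, 9, -9, -5, 9]
  n5 = reverse([-9, -5, 9, -9, -5, 9]) = [9, -5, -9, 9, -5, -9]
  n7 = neg(5) = -5
  n11 = headl([9, -5, -9, 9, -5, -9]) = 9
  n14 = min2(9, -5) = -5

Second demand — change propagation:
  n1: re-runs because x1 [-9, -5, 9]->[-5, 4, 6, 5]; x1 [-9, -5, 9]->[-5, 4, 6, 5]; new result [-5, 4, 6, 5, -5, 4, 6, 5].
  n5: re-runs because n1 [-9, -5, 9, -9, -5, 9]->[-5, 4, 6, 5, -5, 4, 6, 5]; new result [5, 6, 4, -5, 5, 6, 4, -5].
  n11: re-runs because n5 [9, -5, -9, 9, -5, -9]->[5, 6, 4, -5, 5, 6, 4, -5]; new result 5.
  n14: re-runs because n11 9->5; new result -5 (unchanged).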